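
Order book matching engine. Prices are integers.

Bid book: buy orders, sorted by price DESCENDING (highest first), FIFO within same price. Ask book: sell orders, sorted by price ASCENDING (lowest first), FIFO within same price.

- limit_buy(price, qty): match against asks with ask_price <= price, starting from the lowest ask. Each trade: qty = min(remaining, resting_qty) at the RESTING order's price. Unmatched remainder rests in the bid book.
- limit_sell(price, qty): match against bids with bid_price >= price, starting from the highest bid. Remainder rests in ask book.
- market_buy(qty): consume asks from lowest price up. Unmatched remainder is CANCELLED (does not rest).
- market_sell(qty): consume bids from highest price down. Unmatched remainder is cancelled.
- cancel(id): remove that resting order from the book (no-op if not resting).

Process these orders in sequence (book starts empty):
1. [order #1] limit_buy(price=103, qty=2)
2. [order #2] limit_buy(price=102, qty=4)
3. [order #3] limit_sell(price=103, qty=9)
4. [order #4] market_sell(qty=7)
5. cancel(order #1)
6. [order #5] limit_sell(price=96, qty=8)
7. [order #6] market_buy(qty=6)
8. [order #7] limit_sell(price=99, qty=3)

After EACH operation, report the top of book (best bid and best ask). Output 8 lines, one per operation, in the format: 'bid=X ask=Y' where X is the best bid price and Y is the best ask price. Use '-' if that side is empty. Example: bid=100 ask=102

After op 1 [order #1] limit_buy(price=103, qty=2): fills=none; bids=[#1:2@103] asks=[-]
After op 2 [order #2] limit_buy(price=102, qty=4): fills=none; bids=[#1:2@103 #2:4@102] asks=[-]
After op 3 [order #3] limit_sell(price=103, qty=9): fills=#1x#3:2@103; bids=[#2:4@102] asks=[#3:7@103]
After op 4 [order #4] market_sell(qty=7): fills=#2x#4:4@102; bids=[-] asks=[#3:7@103]
After op 5 cancel(order #1): fills=none; bids=[-] asks=[#3:7@103]
After op 6 [order #5] limit_sell(price=96, qty=8): fills=none; bids=[-] asks=[#5:8@96 #3:7@103]
After op 7 [order #6] market_buy(qty=6): fills=#6x#5:6@96; bids=[-] asks=[#5:2@96 #3:7@103]
After op 8 [order #7] limit_sell(price=99, qty=3): fills=none; bids=[-] asks=[#5:2@96 #7:3@99 #3:7@103]

Answer: bid=103 ask=-
bid=103 ask=-
bid=102 ask=103
bid=- ask=103
bid=- ask=103
bid=- ask=96
bid=- ask=96
bid=- ask=96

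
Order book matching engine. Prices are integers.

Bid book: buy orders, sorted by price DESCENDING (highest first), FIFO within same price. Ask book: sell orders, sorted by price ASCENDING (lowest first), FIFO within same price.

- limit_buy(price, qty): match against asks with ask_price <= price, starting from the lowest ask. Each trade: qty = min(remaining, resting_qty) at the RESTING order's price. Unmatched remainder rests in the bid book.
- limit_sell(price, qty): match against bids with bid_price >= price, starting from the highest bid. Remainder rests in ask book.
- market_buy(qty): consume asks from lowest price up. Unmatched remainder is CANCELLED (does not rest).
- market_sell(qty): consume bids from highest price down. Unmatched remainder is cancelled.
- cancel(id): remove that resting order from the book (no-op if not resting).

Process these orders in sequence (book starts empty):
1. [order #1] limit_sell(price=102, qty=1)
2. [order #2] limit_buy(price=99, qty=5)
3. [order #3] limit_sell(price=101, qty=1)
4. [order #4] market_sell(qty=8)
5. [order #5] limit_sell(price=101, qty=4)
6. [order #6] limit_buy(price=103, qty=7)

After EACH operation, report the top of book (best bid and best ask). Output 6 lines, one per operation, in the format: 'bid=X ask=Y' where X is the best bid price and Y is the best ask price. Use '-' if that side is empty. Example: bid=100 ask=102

After op 1 [order #1] limit_sell(price=102, qty=1): fills=none; bids=[-] asks=[#1:1@102]
After op 2 [order #2] limit_buy(price=99, qty=5): fills=none; bids=[#2:5@99] asks=[#1:1@102]
After op 3 [order #3] limit_sell(price=101, qty=1): fills=none; bids=[#2:5@99] asks=[#3:1@101 #1:1@102]
After op 4 [order #4] market_sell(qty=8): fills=#2x#4:5@99; bids=[-] asks=[#3:1@101 #1:1@102]
After op 5 [order #5] limit_sell(price=101, qty=4): fills=none; bids=[-] asks=[#3:1@101 #5:4@101 #1:1@102]
After op 6 [order #6] limit_buy(price=103, qty=7): fills=#6x#3:1@101 #6x#5:4@101 #6x#1:1@102; bids=[#6:1@103] asks=[-]

Answer: bid=- ask=102
bid=99 ask=102
bid=99 ask=101
bid=- ask=101
bid=- ask=101
bid=103 ask=-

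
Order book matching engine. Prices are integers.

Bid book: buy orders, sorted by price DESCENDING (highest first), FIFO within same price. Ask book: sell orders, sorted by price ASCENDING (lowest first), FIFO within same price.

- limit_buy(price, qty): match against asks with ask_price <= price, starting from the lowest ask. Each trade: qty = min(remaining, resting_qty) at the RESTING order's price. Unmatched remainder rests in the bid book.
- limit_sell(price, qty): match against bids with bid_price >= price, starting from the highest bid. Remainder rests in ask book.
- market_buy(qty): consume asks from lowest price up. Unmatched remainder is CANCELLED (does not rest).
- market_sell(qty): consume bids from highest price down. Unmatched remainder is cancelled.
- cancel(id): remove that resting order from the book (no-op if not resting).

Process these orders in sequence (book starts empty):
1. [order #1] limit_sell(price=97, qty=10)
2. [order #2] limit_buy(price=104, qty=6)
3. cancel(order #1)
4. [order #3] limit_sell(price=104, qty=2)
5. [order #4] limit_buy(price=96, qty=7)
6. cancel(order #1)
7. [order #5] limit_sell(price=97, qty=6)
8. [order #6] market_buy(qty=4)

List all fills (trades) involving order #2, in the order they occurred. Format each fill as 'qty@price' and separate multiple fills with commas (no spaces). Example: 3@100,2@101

Answer: 6@97

Derivation:
After op 1 [order #1] limit_sell(price=97, qty=10): fills=none; bids=[-] asks=[#1:10@97]
After op 2 [order #2] limit_buy(price=104, qty=6): fills=#2x#1:6@97; bids=[-] asks=[#1:4@97]
After op 3 cancel(order #1): fills=none; bids=[-] asks=[-]
After op 4 [order #3] limit_sell(price=104, qty=2): fills=none; bids=[-] asks=[#3:2@104]
After op 5 [order #4] limit_buy(price=96, qty=7): fills=none; bids=[#4:7@96] asks=[#3:2@104]
After op 6 cancel(order #1): fills=none; bids=[#4:7@96] asks=[#3:2@104]
After op 7 [order #5] limit_sell(price=97, qty=6): fills=none; bids=[#4:7@96] asks=[#5:6@97 #3:2@104]
After op 8 [order #6] market_buy(qty=4): fills=#6x#5:4@97; bids=[#4:7@96] asks=[#5:2@97 #3:2@104]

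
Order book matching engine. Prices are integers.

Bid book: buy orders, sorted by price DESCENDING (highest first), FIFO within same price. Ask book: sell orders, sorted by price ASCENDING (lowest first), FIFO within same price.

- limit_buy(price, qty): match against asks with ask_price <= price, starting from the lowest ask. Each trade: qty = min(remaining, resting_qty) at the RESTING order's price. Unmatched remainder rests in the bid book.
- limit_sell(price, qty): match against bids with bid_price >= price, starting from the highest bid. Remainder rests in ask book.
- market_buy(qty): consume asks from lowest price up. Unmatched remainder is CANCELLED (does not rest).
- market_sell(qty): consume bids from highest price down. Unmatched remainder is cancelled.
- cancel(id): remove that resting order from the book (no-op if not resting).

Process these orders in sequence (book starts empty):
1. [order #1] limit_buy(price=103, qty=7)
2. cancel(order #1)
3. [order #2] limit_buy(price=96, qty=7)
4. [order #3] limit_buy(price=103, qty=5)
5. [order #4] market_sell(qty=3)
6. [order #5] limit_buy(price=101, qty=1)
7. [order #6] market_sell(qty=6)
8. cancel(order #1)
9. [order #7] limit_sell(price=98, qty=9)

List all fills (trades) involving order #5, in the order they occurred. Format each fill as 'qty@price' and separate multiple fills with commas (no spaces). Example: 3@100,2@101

After op 1 [order #1] limit_buy(price=103, qty=7): fills=none; bids=[#1:7@103] asks=[-]
After op 2 cancel(order #1): fills=none; bids=[-] asks=[-]
After op 3 [order #2] limit_buy(price=96, qty=7): fills=none; bids=[#2:7@96] asks=[-]
After op 4 [order #3] limit_buy(price=103, qty=5): fills=none; bids=[#3:5@103 #2:7@96] asks=[-]
After op 5 [order #4] market_sell(qty=3): fills=#3x#4:3@103; bids=[#3:2@103 #2:7@96] asks=[-]
After op 6 [order #5] limit_buy(price=101, qty=1): fills=none; bids=[#3:2@103 #5:1@101 #2:7@96] asks=[-]
After op 7 [order #6] market_sell(qty=6): fills=#3x#6:2@103 #5x#6:1@101 #2x#6:3@96; bids=[#2:4@96] asks=[-]
After op 8 cancel(order #1): fills=none; bids=[#2:4@96] asks=[-]
After op 9 [order #7] limit_sell(price=98, qty=9): fills=none; bids=[#2:4@96] asks=[#7:9@98]

Answer: 1@101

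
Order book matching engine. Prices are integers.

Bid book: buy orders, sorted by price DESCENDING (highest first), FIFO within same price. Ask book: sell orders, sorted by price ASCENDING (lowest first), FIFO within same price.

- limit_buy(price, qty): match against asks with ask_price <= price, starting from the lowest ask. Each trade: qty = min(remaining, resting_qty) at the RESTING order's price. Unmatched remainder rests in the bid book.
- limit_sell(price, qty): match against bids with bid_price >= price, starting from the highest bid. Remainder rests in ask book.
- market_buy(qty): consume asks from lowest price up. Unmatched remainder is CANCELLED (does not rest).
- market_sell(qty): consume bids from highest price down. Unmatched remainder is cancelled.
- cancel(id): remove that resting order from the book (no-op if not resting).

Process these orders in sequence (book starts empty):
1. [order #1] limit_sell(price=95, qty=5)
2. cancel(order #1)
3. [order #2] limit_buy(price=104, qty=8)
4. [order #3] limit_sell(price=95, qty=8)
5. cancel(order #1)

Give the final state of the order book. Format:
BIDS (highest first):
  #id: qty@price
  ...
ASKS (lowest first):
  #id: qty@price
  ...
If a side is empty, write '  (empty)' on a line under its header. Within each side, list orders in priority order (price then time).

Answer: BIDS (highest first):
  (empty)
ASKS (lowest first):
  (empty)

Derivation:
After op 1 [order #1] limit_sell(price=95, qty=5): fills=none; bids=[-] asks=[#1:5@95]
After op 2 cancel(order #1): fills=none; bids=[-] asks=[-]
After op 3 [order #2] limit_buy(price=104, qty=8): fills=none; bids=[#2:8@104] asks=[-]
After op 4 [order #3] limit_sell(price=95, qty=8): fills=#2x#3:8@104; bids=[-] asks=[-]
After op 5 cancel(order #1): fills=none; bids=[-] asks=[-]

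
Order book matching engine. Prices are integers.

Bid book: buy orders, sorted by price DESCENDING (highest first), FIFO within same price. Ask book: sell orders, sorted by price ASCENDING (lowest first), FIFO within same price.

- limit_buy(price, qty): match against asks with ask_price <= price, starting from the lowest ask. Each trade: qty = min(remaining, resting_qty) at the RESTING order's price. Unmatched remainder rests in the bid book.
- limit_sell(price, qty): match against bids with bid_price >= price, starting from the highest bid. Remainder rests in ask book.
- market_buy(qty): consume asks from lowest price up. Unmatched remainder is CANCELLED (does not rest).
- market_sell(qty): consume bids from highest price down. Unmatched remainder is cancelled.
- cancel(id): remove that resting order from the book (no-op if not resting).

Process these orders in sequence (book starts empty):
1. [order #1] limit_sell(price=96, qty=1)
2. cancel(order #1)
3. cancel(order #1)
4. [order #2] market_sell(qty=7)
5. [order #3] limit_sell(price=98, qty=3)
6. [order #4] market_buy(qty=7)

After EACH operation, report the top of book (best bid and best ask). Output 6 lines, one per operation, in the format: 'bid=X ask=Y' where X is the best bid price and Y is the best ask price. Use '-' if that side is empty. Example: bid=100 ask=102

Answer: bid=- ask=96
bid=- ask=-
bid=- ask=-
bid=- ask=-
bid=- ask=98
bid=- ask=-

Derivation:
After op 1 [order #1] limit_sell(price=96, qty=1): fills=none; bids=[-] asks=[#1:1@96]
After op 2 cancel(order #1): fills=none; bids=[-] asks=[-]
After op 3 cancel(order #1): fills=none; bids=[-] asks=[-]
After op 4 [order #2] market_sell(qty=7): fills=none; bids=[-] asks=[-]
After op 5 [order #3] limit_sell(price=98, qty=3): fills=none; bids=[-] asks=[#3:3@98]
After op 6 [order #4] market_buy(qty=7): fills=#4x#3:3@98; bids=[-] asks=[-]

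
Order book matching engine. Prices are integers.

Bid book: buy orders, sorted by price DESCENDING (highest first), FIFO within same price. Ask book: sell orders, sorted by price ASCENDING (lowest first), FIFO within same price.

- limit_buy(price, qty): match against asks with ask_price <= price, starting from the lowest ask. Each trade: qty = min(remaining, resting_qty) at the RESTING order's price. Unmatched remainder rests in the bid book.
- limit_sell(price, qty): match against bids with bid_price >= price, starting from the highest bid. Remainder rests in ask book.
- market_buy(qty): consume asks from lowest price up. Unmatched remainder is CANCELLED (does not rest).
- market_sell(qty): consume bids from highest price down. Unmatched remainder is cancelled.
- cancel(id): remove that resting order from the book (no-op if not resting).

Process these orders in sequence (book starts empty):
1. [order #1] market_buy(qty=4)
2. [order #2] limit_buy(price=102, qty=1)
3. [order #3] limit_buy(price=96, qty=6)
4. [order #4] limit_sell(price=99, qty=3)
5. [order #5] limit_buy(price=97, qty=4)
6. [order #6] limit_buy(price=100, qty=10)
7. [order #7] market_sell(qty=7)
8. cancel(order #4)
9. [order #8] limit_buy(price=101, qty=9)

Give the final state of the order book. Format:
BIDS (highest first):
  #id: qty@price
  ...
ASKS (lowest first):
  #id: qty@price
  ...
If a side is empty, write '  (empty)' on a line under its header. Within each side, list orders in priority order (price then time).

After op 1 [order #1] market_buy(qty=4): fills=none; bids=[-] asks=[-]
After op 2 [order #2] limit_buy(price=102, qty=1): fills=none; bids=[#2:1@102] asks=[-]
After op 3 [order #3] limit_buy(price=96, qty=6): fills=none; bids=[#2:1@102 #3:6@96] asks=[-]
After op 4 [order #4] limit_sell(price=99, qty=3): fills=#2x#4:1@102; bids=[#3:6@96] asks=[#4:2@99]
After op 5 [order #5] limit_buy(price=97, qty=4): fills=none; bids=[#5:4@97 #3:6@96] asks=[#4:2@99]
After op 6 [order #6] limit_buy(price=100, qty=10): fills=#6x#4:2@99; bids=[#6:8@100 #5:4@97 #3:6@96] asks=[-]
After op 7 [order #7] market_sell(qty=7): fills=#6x#7:7@100; bids=[#6:1@100 #5:4@97 #3:6@96] asks=[-]
After op 8 cancel(order #4): fills=none; bids=[#6:1@100 #5:4@97 #3:6@96] asks=[-]
After op 9 [order #8] limit_buy(price=101, qty=9): fills=none; bids=[#8:9@101 #6:1@100 #5:4@97 #3:6@96] asks=[-]

Answer: BIDS (highest first):
  #8: 9@101
  #6: 1@100
  #5: 4@97
  #3: 6@96
ASKS (lowest first):
  (empty)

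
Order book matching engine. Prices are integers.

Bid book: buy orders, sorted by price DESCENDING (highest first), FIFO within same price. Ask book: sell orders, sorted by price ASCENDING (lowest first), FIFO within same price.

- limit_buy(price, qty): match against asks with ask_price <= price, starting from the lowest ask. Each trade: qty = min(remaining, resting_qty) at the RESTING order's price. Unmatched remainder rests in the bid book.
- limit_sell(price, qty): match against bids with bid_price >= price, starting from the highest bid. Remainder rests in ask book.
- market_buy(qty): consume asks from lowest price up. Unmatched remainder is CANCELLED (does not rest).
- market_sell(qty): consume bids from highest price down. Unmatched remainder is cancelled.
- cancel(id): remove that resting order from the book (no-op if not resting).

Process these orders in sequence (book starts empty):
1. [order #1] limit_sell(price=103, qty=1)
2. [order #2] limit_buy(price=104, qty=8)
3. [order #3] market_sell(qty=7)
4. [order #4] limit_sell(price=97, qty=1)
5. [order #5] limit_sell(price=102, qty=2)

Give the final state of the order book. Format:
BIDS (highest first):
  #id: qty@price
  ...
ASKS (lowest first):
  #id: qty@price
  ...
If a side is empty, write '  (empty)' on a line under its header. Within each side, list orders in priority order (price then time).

After op 1 [order #1] limit_sell(price=103, qty=1): fills=none; bids=[-] asks=[#1:1@103]
After op 2 [order #2] limit_buy(price=104, qty=8): fills=#2x#1:1@103; bids=[#2:7@104] asks=[-]
After op 3 [order #3] market_sell(qty=7): fills=#2x#3:7@104; bids=[-] asks=[-]
After op 4 [order #4] limit_sell(price=97, qty=1): fills=none; bids=[-] asks=[#4:1@97]
After op 5 [order #5] limit_sell(price=102, qty=2): fills=none; bids=[-] asks=[#4:1@97 #5:2@102]

Answer: BIDS (highest first):
  (empty)
ASKS (lowest first):
  #4: 1@97
  #5: 2@102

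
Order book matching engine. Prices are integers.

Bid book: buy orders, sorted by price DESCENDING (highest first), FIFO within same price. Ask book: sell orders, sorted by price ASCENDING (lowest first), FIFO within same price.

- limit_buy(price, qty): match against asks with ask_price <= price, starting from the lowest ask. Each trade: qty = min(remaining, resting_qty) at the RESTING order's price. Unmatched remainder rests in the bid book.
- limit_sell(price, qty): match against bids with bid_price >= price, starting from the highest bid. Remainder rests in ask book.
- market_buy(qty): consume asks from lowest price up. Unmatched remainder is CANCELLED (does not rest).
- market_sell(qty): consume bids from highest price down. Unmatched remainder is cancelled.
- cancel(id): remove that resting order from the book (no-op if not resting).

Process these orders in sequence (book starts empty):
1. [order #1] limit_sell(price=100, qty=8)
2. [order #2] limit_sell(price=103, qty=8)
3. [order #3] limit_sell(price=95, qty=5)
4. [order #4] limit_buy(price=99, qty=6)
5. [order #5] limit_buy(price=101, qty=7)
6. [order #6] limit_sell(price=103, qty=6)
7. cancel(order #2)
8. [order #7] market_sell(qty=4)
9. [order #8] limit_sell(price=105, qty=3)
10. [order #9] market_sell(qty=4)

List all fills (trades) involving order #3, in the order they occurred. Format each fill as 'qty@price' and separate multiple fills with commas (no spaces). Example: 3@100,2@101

Answer: 5@95

Derivation:
After op 1 [order #1] limit_sell(price=100, qty=8): fills=none; bids=[-] asks=[#1:8@100]
After op 2 [order #2] limit_sell(price=103, qty=8): fills=none; bids=[-] asks=[#1:8@100 #2:8@103]
After op 3 [order #3] limit_sell(price=95, qty=5): fills=none; bids=[-] asks=[#3:5@95 #1:8@100 #2:8@103]
After op 4 [order #4] limit_buy(price=99, qty=6): fills=#4x#3:5@95; bids=[#4:1@99] asks=[#1:8@100 #2:8@103]
After op 5 [order #5] limit_buy(price=101, qty=7): fills=#5x#1:7@100; bids=[#4:1@99] asks=[#1:1@100 #2:8@103]
After op 6 [order #6] limit_sell(price=103, qty=6): fills=none; bids=[#4:1@99] asks=[#1:1@100 #2:8@103 #6:6@103]
After op 7 cancel(order #2): fills=none; bids=[#4:1@99] asks=[#1:1@100 #6:6@103]
After op 8 [order #7] market_sell(qty=4): fills=#4x#7:1@99; bids=[-] asks=[#1:1@100 #6:6@103]
After op 9 [order #8] limit_sell(price=105, qty=3): fills=none; bids=[-] asks=[#1:1@100 #6:6@103 #8:3@105]
After op 10 [order #9] market_sell(qty=4): fills=none; bids=[-] asks=[#1:1@100 #6:6@103 #8:3@105]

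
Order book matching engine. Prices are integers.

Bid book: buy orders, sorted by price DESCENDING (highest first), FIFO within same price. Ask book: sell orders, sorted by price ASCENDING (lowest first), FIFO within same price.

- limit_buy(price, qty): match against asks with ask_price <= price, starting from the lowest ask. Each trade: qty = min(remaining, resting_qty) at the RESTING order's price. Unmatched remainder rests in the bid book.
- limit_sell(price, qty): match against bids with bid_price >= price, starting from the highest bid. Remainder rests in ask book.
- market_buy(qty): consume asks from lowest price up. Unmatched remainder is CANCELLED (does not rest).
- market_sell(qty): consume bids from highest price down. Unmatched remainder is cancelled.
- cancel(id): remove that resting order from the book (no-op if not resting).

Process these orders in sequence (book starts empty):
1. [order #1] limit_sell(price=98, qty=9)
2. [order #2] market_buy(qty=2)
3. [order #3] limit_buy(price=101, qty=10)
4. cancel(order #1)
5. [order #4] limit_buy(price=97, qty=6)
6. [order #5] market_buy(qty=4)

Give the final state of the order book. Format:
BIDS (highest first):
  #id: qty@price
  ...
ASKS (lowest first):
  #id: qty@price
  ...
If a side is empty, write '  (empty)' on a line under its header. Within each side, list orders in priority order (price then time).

After op 1 [order #1] limit_sell(price=98, qty=9): fills=none; bids=[-] asks=[#1:9@98]
After op 2 [order #2] market_buy(qty=2): fills=#2x#1:2@98; bids=[-] asks=[#1:7@98]
After op 3 [order #3] limit_buy(price=101, qty=10): fills=#3x#1:7@98; bids=[#3:3@101] asks=[-]
After op 4 cancel(order #1): fills=none; bids=[#3:3@101] asks=[-]
After op 5 [order #4] limit_buy(price=97, qty=6): fills=none; bids=[#3:3@101 #4:6@97] asks=[-]
After op 6 [order #5] market_buy(qty=4): fills=none; bids=[#3:3@101 #4:6@97] asks=[-]

Answer: BIDS (highest first):
  #3: 3@101
  #4: 6@97
ASKS (lowest first):
  (empty)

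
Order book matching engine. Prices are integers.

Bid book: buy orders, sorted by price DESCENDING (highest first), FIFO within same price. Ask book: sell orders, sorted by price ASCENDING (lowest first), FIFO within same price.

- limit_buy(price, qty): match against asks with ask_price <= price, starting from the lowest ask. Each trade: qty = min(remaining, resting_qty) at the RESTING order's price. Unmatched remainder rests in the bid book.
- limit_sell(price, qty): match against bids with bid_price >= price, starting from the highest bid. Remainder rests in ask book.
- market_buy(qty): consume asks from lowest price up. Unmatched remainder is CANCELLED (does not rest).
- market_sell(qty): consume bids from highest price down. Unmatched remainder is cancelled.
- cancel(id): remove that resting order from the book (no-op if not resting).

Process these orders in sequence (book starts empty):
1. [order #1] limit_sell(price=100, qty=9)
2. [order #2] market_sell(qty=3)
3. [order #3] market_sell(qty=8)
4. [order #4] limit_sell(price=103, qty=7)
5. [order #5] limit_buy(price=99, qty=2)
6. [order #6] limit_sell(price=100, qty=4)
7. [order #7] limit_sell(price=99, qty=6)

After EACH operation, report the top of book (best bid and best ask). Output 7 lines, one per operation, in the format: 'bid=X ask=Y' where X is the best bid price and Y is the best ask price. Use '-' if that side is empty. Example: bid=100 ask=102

After op 1 [order #1] limit_sell(price=100, qty=9): fills=none; bids=[-] asks=[#1:9@100]
After op 2 [order #2] market_sell(qty=3): fills=none; bids=[-] asks=[#1:9@100]
After op 3 [order #3] market_sell(qty=8): fills=none; bids=[-] asks=[#1:9@100]
After op 4 [order #4] limit_sell(price=103, qty=7): fills=none; bids=[-] asks=[#1:9@100 #4:7@103]
After op 5 [order #5] limit_buy(price=99, qty=2): fills=none; bids=[#5:2@99] asks=[#1:9@100 #4:7@103]
After op 6 [order #6] limit_sell(price=100, qty=4): fills=none; bids=[#5:2@99] asks=[#1:9@100 #6:4@100 #4:7@103]
After op 7 [order #7] limit_sell(price=99, qty=6): fills=#5x#7:2@99; bids=[-] asks=[#7:4@99 #1:9@100 #6:4@100 #4:7@103]

Answer: bid=- ask=100
bid=- ask=100
bid=- ask=100
bid=- ask=100
bid=99 ask=100
bid=99 ask=100
bid=- ask=99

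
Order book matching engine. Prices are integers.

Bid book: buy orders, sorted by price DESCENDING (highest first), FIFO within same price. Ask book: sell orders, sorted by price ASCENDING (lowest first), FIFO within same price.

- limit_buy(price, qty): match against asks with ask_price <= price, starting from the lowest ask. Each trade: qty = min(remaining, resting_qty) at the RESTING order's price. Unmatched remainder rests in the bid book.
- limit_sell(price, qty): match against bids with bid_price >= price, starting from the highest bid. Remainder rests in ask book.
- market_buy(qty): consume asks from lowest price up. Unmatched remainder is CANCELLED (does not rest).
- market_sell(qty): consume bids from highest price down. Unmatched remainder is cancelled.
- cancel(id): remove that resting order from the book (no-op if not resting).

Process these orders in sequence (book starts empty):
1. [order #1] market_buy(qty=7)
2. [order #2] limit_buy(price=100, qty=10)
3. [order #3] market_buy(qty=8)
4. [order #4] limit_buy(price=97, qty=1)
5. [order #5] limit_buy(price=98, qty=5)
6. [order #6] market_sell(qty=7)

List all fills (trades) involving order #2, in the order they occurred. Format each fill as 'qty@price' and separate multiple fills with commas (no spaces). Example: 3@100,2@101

Answer: 7@100

Derivation:
After op 1 [order #1] market_buy(qty=7): fills=none; bids=[-] asks=[-]
After op 2 [order #2] limit_buy(price=100, qty=10): fills=none; bids=[#2:10@100] asks=[-]
After op 3 [order #3] market_buy(qty=8): fills=none; bids=[#2:10@100] asks=[-]
After op 4 [order #4] limit_buy(price=97, qty=1): fills=none; bids=[#2:10@100 #4:1@97] asks=[-]
After op 5 [order #5] limit_buy(price=98, qty=5): fills=none; bids=[#2:10@100 #5:5@98 #4:1@97] asks=[-]
After op 6 [order #6] market_sell(qty=7): fills=#2x#6:7@100; bids=[#2:3@100 #5:5@98 #4:1@97] asks=[-]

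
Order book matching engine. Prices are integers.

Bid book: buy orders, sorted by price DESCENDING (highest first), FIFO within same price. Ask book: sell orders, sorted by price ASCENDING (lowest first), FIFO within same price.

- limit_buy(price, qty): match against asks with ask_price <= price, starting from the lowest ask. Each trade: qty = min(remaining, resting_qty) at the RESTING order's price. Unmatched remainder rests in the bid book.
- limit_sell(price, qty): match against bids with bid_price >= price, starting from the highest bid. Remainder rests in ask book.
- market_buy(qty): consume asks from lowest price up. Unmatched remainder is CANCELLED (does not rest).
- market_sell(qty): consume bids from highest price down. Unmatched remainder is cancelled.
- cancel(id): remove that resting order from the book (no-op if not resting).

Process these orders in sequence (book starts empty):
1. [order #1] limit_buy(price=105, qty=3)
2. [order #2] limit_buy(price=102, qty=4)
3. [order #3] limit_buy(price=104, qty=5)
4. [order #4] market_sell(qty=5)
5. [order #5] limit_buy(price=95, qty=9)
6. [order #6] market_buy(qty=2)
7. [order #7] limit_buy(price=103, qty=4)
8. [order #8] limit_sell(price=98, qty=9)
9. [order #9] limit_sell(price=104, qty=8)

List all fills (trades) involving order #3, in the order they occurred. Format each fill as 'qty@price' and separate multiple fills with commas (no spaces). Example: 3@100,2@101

Answer: 2@104,3@104

Derivation:
After op 1 [order #1] limit_buy(price=105, qty=3): fills=none; bids=[#1:3@105] asks=[-]
After op 2 [order #2] limit_buy(price=102, qty=4): fills=none; bids=[#1:3@105 #2:4@102] asks=[-]
After op 3 [order #3] limit_buy(price=104, qty=5): fills=none; bids=[#1:3@105 #3:5@104 #2:4@102] asks=[-]
After op 4 [order #4] market_sell(qty=5): fills=#1x#4:3@105 #3x#4:2@104; bids=[#3:3@104 #2:4@102] asks=[-]
After op 5 [order #5] limit_buy(price=95, qty=9): fills=none; bids=[#3:3@104 #2:4@102 #5:9@95] asks=[-]
After op 6 [order #6] market_buy(qty=2): fills=none; bids=[#3:3@104 #2:4@102 #5:9@95] asks=[-]
After op 7 [order #7] limit_buy(price=103, qty=4): fills=none; bids=[#3:3@104 #7:4@103 #2:4@102 #5:9@95] asks=[-]
After op 8 [order #8] limit_sell(price=98, qty=9): fills=#3x#8:3@104 #7x#8:4@103 #2x#8:2@102; bids=[#2:2@102 #5:9@95] asks=[-]
After op 9 [order #9] limit_sell(price=104, qty=8): fills=none; bids=[#2:2@102 #5:9@95] asks=[#9:8@104]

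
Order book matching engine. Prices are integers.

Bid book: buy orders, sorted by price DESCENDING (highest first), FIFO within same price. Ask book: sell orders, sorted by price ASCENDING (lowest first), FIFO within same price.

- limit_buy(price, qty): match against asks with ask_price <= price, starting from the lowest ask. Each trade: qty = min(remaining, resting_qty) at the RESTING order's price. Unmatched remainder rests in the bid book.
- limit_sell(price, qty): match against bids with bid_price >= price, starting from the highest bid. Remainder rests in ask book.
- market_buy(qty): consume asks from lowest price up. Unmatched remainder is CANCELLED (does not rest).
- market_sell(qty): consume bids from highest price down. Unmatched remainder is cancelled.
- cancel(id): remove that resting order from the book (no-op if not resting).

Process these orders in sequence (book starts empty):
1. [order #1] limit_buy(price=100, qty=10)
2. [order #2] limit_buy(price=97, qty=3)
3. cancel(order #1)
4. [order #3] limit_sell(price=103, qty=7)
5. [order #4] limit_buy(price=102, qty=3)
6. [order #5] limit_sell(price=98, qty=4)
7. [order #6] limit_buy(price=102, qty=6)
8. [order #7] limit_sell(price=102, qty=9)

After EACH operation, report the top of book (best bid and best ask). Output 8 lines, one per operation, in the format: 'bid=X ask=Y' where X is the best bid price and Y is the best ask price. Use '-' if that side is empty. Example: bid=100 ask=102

After op 1 [order #1] limit_buy(price=100, qty=10): fills=none; bids=[#1:10@100] asks=[-]
After op 2 [order #2] limit_buy(price=97, qty=3): fills=none; bids=[#1:10@100 #2:3@97] asks=[-]
After op 3 cancel(order #1): fills=none; bids=[#2:3@97] asks=[-]
After op 4 [order #3] limit_sell(price=103, qty=7): fills=none; bids=[#2:3@97] asks=[#3:7@103]
After op 5 [order #4] limit_buy(price=102, qty=3): fills=none; bids=[#4:3@102 #2:3@97] asks=[#3:7@103]
After op 6 [order #5] limit_sell(price=98, qty=4): fills=#4x#5:3@102; bids=[#2:3@97] asks=[#5:1@98 #3:7@103]
After op 7 [order #6] limit_buy(price=102, qty=6): fills=#6x#5:1@98; bids=[#6:5@102 #2:3@97] asks=[#3:7@103]
After op 8 [order #7] limit_sell(price=102, qty=9): fills=#6x#7:5@102; bids=[#2:3@97] asks=[#7:4@102 #3:7@103]

Answer: bid=100 ask=-
bid=100 ask=-
bid=97 ask=-
bid=97 ask=103
bid=102 ask=103
bid=97 ask=98
bid=102 ask=103
bid=97 ask=102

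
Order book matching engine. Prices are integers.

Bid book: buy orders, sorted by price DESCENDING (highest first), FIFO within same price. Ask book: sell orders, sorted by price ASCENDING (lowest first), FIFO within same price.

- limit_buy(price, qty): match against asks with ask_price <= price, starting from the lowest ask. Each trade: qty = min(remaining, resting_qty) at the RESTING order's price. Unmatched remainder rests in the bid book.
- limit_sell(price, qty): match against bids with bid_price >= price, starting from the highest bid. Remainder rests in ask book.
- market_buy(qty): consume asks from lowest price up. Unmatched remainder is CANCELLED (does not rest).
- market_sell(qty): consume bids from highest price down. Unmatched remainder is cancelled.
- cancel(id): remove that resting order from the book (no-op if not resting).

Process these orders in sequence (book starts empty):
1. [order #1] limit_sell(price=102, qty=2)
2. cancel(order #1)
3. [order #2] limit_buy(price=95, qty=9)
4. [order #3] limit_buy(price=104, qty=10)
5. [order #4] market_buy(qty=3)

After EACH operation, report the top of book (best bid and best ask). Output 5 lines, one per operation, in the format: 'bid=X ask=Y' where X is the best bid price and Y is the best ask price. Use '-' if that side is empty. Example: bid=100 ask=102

After op 1 [order #1] limit_sell(price=102, qty=2): fills=none; bids=[-] asks=[#1:2@102]
After op 2 cancel(order #1): fills=none; bids=[-] asks=[-]
After op 3 [order #2] limit_buy(price=95, qty=9): fills=none; bids=[#2:9@95] asks=[-]
After op 4 [order #3] limit_buy(price=104, qty=10): fills=none; bids=[#3:10@104 #2:9@95] asks=[-]
After op 5 [order #4] market_buy(qty=3): fills=none; bids=[#3:10@104 #2:9@95] asks=[-]

Answer: bid=- ask=102
bid=- ask=-
bid=95 ask=-
bid=104 ask=-
bid=104 ask=-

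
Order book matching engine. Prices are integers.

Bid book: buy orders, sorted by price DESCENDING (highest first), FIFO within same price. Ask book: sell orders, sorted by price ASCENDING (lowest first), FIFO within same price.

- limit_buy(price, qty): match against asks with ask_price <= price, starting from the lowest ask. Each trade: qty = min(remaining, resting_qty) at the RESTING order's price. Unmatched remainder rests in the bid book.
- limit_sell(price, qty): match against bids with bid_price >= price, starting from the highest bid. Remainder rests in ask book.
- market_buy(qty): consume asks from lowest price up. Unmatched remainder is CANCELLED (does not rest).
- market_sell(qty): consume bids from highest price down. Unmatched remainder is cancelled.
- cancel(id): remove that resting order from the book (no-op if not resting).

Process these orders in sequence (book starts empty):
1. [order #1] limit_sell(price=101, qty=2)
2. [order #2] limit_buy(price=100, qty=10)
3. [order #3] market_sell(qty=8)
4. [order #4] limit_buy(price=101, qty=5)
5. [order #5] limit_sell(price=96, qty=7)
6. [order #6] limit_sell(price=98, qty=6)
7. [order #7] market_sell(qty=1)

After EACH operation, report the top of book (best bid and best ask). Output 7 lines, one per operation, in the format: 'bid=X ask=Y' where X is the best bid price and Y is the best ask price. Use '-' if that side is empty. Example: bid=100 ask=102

Answer: bid=- ask=101
bid=100 ask=101
bid=100 ask=101
bid=101 ask=-
bid=- ask=96
bid=- ask=96
bid=- ask=96

Derivation:
After op 1 [order #1] limit_sell(price=101, qty=2): fills=none; bids=[-] asks=[#1:2@101]
After op 2 [order #2] limit_buy(price=100, qty=10): fills=none; bids=[#2:10@100] asks=[#1:2@101]
After op 3 [order #3] market_sell(qty=8): fills=#2x#3:8@100; bids=[#2:2@100] asks=[#1:2@101]
After op 4 [order #4] limit_buy(price=101, qty=5): fills=#4x#1:2@101; bids=[#4:3@101 #2:2@100] asks=[-]
After op 5 [order #5] limit_sell(price=96, qty=7): fills=#4x#5:3@101 #2x#5:2@100; bids=[-] asks=[#5:2@96]
After op 6 [order #6] limit_sell(price=98, qty=6): fills=none; bids=[-] asks=[#5:2@96 #6:6@98]
After op 7 [order #7] market_sell(qty=1): fills=none; bids=[-] asks=[#5:2@96 #6:6@98]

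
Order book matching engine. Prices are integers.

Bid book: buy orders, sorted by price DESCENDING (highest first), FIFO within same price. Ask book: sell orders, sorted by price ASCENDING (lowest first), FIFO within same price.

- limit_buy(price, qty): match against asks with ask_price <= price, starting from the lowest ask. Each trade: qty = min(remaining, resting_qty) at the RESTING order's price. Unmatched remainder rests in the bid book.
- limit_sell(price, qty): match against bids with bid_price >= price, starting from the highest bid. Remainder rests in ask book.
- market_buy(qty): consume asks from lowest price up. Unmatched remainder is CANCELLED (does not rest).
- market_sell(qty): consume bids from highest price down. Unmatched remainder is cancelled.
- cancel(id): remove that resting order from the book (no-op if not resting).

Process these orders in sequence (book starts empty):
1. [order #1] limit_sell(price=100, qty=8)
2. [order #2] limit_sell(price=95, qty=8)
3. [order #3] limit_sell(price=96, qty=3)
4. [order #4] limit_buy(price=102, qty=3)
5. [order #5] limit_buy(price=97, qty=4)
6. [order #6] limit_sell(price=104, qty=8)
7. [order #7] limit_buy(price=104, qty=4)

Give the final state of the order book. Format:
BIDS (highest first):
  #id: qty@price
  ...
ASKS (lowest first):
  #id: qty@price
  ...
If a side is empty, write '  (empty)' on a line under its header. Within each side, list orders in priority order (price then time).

Answer: BIDS (highest first):
  (empty)
ASKS (lowest first):
  #1: 8@100
  #6: 8@104

Derivation:
After op 1 [order #1] limit_sell(price=100, qty=8): fills=none; bids=[-] asks=[#1:8@100]
After op 2 [order #2] limit_sell(price=95, qty=8): fills=none; bids=[-] asks=[#2:8@95 #1:8@100]
After op 3 [order #3] limit_sell(price=96, qty=3): fills=none; bids=[-] asks=[#2:8@95 #3:3@96 #1:8@100]
After op 4 [order #4] limit_buy(price=102, qty=3): fills=#4x#2:3@95; bids=[-] asks=[#2:5@95 #3:3@96 #1:8@100]
After op 5 [order #5] limit_buy(price=97, qty=4): fills=#5x#2:4@95; bids=[-] asks=[#2:1@95 #3:3@96 #1:8@100]
After op 6 [order #6] limit_sell(price=104, qty=8): fills=none; bids=[-] asks=[#2:1@95 #3:3@96 #1:8@100 #6:8@104]
After op 7 [order #7] limit_buy(price=104, qty=4): fills=#7x#2:1@95 #7x#3:3@96; bids=[-] asks=[#1:8@100 #6:8@104]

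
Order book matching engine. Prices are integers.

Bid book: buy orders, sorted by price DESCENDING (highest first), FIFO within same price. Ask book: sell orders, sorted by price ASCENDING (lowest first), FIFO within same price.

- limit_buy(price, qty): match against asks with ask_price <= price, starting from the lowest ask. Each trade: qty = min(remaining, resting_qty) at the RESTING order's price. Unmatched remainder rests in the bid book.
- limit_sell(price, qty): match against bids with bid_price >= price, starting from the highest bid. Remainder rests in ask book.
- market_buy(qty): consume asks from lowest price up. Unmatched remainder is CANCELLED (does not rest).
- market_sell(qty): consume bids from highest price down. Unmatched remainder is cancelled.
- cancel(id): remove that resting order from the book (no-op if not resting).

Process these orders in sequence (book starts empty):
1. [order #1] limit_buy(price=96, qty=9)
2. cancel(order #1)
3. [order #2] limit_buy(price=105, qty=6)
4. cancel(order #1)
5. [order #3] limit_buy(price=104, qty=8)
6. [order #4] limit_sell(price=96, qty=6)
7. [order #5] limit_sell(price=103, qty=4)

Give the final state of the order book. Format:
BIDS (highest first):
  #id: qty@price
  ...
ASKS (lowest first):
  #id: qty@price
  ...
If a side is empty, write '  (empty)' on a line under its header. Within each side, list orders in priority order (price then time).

After op 1 [order #1] limit_buy(price=96, qty=9): fills=none; bids=[#1:9@96] asks=[-]
After op 2 cancel(order #1): fills=none; bids=[-] asks=[-]
After op 3 [order #2] limit_buy(price=105, qty=6): fills=none; bids=[#2:6@105] asks=[-]
After op 4 cancel(order #1): fills=none; bids=[#2:6@105] asks=[-]
After op 5 [order #3] limit_buy(price=104, qty=8): fills=none; bids=[#2:6@105 #3:8@104] asks=[-]
After op 6 [order #4] limit_sell(price=96, qty=6): fills=#2x#4:6@105; bids=[#3:8@104] asks=[-]
After op 7 [order #5] limit_sell(price=103, qty=4): fills=#3x#5:4@104; bids=[#3:4@104] asks=[-]

Answer: BIDS (highest first):
  #3: 4@104
ASKS (lowest first):
  (empty)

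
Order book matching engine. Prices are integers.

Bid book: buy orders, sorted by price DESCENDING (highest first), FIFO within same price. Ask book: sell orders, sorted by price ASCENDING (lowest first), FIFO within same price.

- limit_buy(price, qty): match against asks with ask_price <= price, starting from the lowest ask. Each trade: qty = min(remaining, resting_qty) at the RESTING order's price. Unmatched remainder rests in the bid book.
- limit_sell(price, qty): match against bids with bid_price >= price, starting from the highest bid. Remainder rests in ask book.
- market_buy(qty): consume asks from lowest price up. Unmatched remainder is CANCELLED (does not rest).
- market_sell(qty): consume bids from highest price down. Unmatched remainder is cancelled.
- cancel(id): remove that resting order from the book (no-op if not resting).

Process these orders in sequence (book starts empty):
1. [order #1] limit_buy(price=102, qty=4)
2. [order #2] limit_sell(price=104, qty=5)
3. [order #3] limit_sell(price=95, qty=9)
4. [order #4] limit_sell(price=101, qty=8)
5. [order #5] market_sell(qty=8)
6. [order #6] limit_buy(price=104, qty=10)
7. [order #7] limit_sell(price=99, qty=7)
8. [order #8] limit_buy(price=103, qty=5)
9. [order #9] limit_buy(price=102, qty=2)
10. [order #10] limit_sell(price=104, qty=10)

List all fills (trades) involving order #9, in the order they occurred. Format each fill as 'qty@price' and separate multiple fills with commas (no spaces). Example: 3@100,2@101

Answer: 2@99

Derivation:
After op 1 [order #1] limit_buy(price=102, qty=4): fills=none; bids=[#1:4@102] asks=[-]
After op 2 [order #2] limit_sell(price=104, qty=5): fills=none; bids=[#1:4@102] asks=[#2:5@104]
After op 3 [order #3] limit_sell(price=95, qty=9): fills=#1x#3:4@102; bids=[-] asks=[#3:5@95 #2:5@104]
After op 4 [order #4] limit_sell(price=101, qty=8): fills=none; bids=[-] asks=[#3:5@95 #4:8@101 #2:5@104]
After op 5 [order #5] market_sell(qty=8): fills=none; bids=[-] asks=[#3:5@95 #4:8@101 #2:5@104]
After op 6 [order #6] limit_buy(price=104, qty=10): fills=#6x#3:5@95 #6x#4:5@101; bids=[-] asks=[#4:3@101 #2:5@104]
After op 7 [order #7] limit_sell(price=99, qty=7): fills=none; bids=[-] asks=[#7:7@99 #4:3@101 #2:5@104]
After op 8 [order #8] limit_buy(price=103, qty=5): fills=#8x#7:5@99; bids=[-] asks=[#7:2@99 #4:3@101 #2:5@104]
After op 9 [order #9] limit_buy(price=102, qty=2): fills=#9x#7:2@99; bids=[-] asks=[#4:3@101 #2:5@104]
After op 10 [order #10] limit_sell(price=104, qty=10): fills=none; bids=[-] asks=[#4:3@101 #2:5@104 #10:10@104]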